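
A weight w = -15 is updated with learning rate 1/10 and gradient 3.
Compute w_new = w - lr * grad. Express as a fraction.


w_new = -15 - 1/10 * 3 = -15 - 3/10 = -153/10.

-153/10


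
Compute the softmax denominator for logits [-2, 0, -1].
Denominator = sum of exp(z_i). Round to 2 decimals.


Denom = e^-2=0.1353 + e^0=1.0000 + e^-1=0.3679. Sum = 1.5032, which rounds to 1.50.

1.50


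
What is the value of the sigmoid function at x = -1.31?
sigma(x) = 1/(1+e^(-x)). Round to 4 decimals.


sigma(-1.31) = 1/(1+e^(1.31)) = 1/(1+3.706174) = 1/4.706174 = 0.2125.

0.2125


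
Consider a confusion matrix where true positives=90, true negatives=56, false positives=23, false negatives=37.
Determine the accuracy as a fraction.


Accuracy = (TP + TN) / (TP + TN + FP + FN) = (90 + 56) / 206 = 73/103.

73/103


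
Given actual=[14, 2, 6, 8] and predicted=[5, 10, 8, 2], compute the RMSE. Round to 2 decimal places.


MSE = 46.2500. RMSE = sqrt(46.2500) = 6.80.

6.80


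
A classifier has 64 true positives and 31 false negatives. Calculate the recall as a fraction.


Recall = TP / (TP + FN) = 64 / 95 = 64/95.

64/95


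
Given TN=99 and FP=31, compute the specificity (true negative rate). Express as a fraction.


Specificity = TN / (TN + FP) = 99 / 130 = 99/130.

99/130


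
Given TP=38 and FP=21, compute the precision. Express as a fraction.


Precision = TP / (TP + FP) = 38 / 59 = 38/59.

38/59


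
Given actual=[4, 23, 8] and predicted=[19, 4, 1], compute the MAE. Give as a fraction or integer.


MAE = (1/3) * (|4-19|=15 + |23-4|=19 + |8-1|=7). Sum = 41. MAE = 41/3.

41/3


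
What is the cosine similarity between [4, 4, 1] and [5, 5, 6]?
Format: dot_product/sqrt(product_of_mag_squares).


dot = 46. |a|^2 = 33, |b|^2 = 86. cos = 46/sqrt(2838).

46/sqrt(2838)


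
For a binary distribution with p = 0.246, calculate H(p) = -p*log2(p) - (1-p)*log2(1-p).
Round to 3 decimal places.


H = -0.246*log2(0.246) - 0.754*log2(0.754) = 0.805.

0.805


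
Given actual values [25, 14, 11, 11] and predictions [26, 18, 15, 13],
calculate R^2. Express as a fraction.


Mean(y) = 61/4. SS_res = 37. SS_tot = 531/4. R^2 = 1 - 37/(531/4) = 383/531.

383/531


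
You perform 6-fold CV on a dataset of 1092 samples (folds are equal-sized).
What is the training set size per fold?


Each validation fold has 1092/6 = 182 samples. Training set = 1092 - 182 = 910.

910


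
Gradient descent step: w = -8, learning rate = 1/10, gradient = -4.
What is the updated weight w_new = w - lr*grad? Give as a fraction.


w_new = -8 - 1/10 * -4 = -8 - -2/5 = -38/5.

-38/5


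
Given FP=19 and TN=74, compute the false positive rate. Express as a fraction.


FPR = FP / (FP + TN) = 19 / 93 = 19/93.

19/93


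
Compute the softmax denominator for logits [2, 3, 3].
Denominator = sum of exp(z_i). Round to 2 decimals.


Denom = e^2=7.3891 + e^3=20.0855 + e^3=20.0855. Sum = 47.5601, which rounds to 47.56.

47.56


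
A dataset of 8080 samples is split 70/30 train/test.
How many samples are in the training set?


Test set = 8080 * 30% = 2424. Training set = 8080 - 2424 = 5656.

5656


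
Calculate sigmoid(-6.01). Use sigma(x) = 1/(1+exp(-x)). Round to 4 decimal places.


sigma(-6.01) = 1/(1+e^(6.01)) = 1/(1+407.483320) = 1/408.483320 = 0.0024.

0.0024


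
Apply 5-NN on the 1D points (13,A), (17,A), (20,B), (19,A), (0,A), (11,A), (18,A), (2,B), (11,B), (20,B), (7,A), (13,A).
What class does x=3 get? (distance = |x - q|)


Distances: |13-3|=10, |17-3|=14, |20-3|=17, |19-3|=16, |0-3|=3, |11-3|=8, |18-3|=15, |2-3|=1, |11-3|=8, |20-3|=17, |7-3|=4, |13-3|=10. 5 nearest: (2,B), (0,A), (7,A), (11,A), (11,B). Counts: {'B': 2, 'A': 3}. Majority class: A.

A


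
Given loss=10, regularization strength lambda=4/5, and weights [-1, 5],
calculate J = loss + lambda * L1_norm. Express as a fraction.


L1 norm = sum(|w|) = 6. J = 10 + 4/5 * 6 = 74/5.

74/5


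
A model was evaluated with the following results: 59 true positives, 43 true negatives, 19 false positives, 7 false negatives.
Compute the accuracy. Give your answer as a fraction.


Accuracy = (TP + TN) / (TP + TN + FP + FN) = (59 + 43) / 128 = 51/64.

51/64


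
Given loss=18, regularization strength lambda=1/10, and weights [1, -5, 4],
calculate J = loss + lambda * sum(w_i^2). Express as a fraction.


L2 sq norm = sum(w^2) = 42. J = 18 + 1/10 * 42 = 111/5.

111/5


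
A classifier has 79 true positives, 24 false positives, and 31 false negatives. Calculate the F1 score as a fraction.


Precision = 79/103 = 79/103. Recall = 79/110 = 79/110. F1 = 2*P*R/(P+R) = 158/213.

158/213


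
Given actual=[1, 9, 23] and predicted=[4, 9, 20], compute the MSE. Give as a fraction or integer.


MSE = (1/3) * ((1-4)^2=9 + (9-9)^2=0 + (23-20)^2=9). Sum = 18. MSE = 6.

6


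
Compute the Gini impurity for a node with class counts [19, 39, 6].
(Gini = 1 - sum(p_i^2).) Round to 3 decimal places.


Total = 64. Proportions: 19/64, 39/64, 6/64. sum(p_i^2) = 0.4683. Gini = 1 - 0.4683 = 0.5317, which rounds to 0.532.

0.532


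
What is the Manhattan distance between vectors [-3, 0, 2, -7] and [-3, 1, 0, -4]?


d = sum of absolute differences: |-3--3|=0 + |0-1|=1 + |2-0|=2 + |-7--4|=3 = 6.

6


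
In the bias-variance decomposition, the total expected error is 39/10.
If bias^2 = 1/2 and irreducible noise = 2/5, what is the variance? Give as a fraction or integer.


Total error = bias^2 + variance + irreducible noise. So variance = 39/10 - 1/2 - 2/5 = 3.

3


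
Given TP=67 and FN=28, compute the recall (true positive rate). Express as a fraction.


Recall = TP / (TP + FN) = 67 / 95 = 67/95.

67/95


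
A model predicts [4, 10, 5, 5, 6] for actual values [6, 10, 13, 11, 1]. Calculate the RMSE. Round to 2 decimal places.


MSE = 25.8000. RMSE = sqrt(25.8000) = 5.08.

5.08


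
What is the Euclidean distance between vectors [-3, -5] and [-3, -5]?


d = sqrt(sum of squared differences). (-3--3)^2=0, (-5--5)^2=0. Sum = 0.

0


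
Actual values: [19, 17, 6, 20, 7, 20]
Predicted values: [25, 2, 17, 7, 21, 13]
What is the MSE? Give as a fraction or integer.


MSE = (1/6) * ((19-25)^2=36 + (17-2)^2=225 + (6-17)^2=121 + (20-7)^2=169 + (7-21)^2=196 + (20-13)^2=49). Sum = 796. MSE = 398/3.

398/3


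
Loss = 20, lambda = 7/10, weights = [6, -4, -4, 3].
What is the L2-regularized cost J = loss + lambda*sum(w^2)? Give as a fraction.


L2 sq norm = sum(w^2) = 77. J = 20 + 7/10 * 77 = 739/10.

739/10


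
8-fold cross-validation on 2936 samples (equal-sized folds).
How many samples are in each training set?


Each validation fold has 2936/8 = 367 samples. Training set = 2936 - 367 = 2569.

2569


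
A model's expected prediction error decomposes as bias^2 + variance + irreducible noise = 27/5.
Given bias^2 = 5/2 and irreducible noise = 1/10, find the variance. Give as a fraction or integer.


Total error = bias^2 + variance + irreducible noise. So variance = 27/5 - 5/2 - 1/10 = 14/5.

14/5


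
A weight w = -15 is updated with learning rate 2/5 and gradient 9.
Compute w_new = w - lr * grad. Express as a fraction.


w_new = -15 - 2/5 * 9 = -15 - 18/5 = -93/5.

-93/5


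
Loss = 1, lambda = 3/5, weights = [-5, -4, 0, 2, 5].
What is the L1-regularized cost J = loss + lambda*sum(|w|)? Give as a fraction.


L1 norm = sum(|w|) = 16. J = 1 + 3/5 * 16 = 53/5.

53/5


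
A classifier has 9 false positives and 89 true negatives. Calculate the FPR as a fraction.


FPR = FP / (FP + TN) = 9 / 98 = 9/98.

9/98


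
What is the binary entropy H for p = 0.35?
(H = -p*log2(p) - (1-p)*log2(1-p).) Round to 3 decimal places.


H = -0.35*log2(0.35) - 0.65*log2(0.65) = 0.934.

0.934


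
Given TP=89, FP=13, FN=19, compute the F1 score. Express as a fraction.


Precision = 89/102 = 89/102. Recall = 89/108 = 89/108. F1 = 2*P*R/(P+R) = 89/105.

89/105


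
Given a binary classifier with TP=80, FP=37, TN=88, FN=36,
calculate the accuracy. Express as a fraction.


Accuracy = (TP + TN) / (TP + TN + FP + FN) = (80 + 88) / 241 = 168/241.

168/241


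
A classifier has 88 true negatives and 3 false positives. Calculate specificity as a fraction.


Specificity = TN / (TN + FP) = 88 / 91 = 88/91.

88/91


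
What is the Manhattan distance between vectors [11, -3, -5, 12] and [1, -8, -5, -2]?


d = sum of absolute differences: |11-1|=10 + |-3--8|=5 + |-5--5|=0 + |12--2|=14 = 29.

29


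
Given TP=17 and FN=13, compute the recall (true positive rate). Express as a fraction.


Recall = TP / (TP + FN) = 17 / 30 = 17/30.

17/30


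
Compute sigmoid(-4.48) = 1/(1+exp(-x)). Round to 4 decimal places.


sigma(-4.48) = 1/(1+e^(4.48)) = 1/(1+88.234673) = 1/89.234673 = 0.0112.

0.0112


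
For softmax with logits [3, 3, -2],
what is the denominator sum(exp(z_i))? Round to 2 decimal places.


Denom = e^3=20.0855 + e^3=20.0855 + e^-2=0.1353. Sum = 40.3063, which rounds to 40.31.

40.31


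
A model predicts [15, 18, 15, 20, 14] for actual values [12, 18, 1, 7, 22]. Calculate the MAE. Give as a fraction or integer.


MAE = (1/5) * (|12-15|=3 + |18-18|=0 + |1-15|=14 + |7-20|=13 + |22-14|=8). Sum = 38. MAE = 38/5.

38/5


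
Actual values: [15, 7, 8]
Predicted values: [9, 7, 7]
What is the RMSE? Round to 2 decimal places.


MSE = 12.3333. RMSE = sqrt(12.3333) = 3.51.

3.51


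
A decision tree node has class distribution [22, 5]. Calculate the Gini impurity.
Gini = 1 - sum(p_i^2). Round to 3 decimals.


Total = 27. Proportions: 22/27, 5/27. sum(p_i^2) = 0.6982. Gini = 1 - 0.6982 = 0.3018, which rounds to 0.302.

0.302


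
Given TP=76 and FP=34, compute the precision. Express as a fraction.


Precision = TP / (TP + FP) = 76 / 110 = 38/55.

38/55


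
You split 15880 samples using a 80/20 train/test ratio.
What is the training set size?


Test set = 15880 * 20% = 3176. Training set = 15880 - 3176 = 12704.

12704


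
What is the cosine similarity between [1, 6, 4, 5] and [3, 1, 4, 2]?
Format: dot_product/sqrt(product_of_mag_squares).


dot = 35. |a|^2 = 78, |b|^2 = 30. cos = 35/sqrt(2340).

35/sqrt(2340)


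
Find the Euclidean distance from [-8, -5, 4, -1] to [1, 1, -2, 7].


d = sqrt(sum of squared differences). (-8-1)^2=81, (-5-1)^2=36, (4--2)^2=36, (-1-7)^2=64. Sum = 217.

sqrt(217)


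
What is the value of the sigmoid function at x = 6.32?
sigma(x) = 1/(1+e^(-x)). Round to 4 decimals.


sigma(6.32) = 1/(1+e^(-6.32)) = 1/(1+0.001800) = 1/1.001800 = 0.9982.

0.9982


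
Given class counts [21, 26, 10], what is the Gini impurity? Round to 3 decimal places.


Total = 57. Proportions: 21/57, 26/57, 10/57. sum(p_i^2) = 0.3746. Gini = 1 - 0.3746 = 0.6254, which rounds to 0.625.

0.625


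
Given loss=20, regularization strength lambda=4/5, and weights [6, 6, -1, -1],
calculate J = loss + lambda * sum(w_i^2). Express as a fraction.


L2 sq norm = sum(w^2) = 74. J = 20 + 4/5 * 74 = 396/5.

396/5


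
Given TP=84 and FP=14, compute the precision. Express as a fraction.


Precision = TP / (TP + FP) = 84 / 98 = 6/7.

6/7


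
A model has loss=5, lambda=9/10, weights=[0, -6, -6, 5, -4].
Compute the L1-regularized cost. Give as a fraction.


L1 norm = sum(|w|) = 21. J = 5 + 9/10 * 21 = 239/10.

239/10


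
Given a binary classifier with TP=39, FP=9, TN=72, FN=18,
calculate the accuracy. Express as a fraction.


Accuracy = (TP + TN) / (TP + TN + FP + FN) = (39 + 72) / 138 = 37/46.

37/46


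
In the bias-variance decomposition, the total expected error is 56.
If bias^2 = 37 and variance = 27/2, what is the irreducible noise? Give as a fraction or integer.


Total error = bias^2 + variance + irreducible noise. So irreducible noise = 56 - 37 - 27/2 = 11/2.

11/2


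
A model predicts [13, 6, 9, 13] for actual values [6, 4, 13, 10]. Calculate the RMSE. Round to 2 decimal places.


MSE = 19.5000. RMSE = sqrt(19.5000) = 4.42.

4.42


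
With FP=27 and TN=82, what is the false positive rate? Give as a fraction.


FPR = FP / (FP + TN) = 27 / 109 = 27/109.

27/109


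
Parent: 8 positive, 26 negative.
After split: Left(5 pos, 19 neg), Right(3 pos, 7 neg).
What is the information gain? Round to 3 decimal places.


H(parent) = 0.7871. H(left) = 0.7383, H(right) = 0.8813. Weighted = (24/34)*0.7383 + (10/34)*0.8813 = 0.7804. IG = 0.7871 - 0.7804 = 0.0067, which rounds to 0.007.

0.007


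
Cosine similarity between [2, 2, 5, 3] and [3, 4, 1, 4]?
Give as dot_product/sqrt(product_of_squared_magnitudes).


dot = 31. |a|^2 = 42, |b|^2 = 42. cos = 31/sqrt(1764).

31/sqrt(1764)


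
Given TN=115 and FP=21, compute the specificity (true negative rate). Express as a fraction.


Specificity = TN / (TN + FP) = 115 / 136 = 115/136.

115/136


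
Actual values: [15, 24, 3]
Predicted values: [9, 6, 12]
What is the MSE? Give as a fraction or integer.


MSE = (1/3) * ((15-9)^2=36 + (24-6)^2=324 + (3-12)^2=81). Sum = 441. MSE = 147.

147


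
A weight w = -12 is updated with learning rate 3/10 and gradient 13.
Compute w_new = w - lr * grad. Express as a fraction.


w_new = -12 - 3/10 * 13 = -12 - 39/10 = -159/10.

-159/10


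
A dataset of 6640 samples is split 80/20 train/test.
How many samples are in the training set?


Test set = 6640 * 20% = 1328. Training set = 6640 - 1328 = 5312.

5312


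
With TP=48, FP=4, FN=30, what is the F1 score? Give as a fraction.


Precision = 48/52 = 12/13. Recall = 48/78 = 8/13. F1 = 2*P*R/(P+R) = 48/65.

48/65


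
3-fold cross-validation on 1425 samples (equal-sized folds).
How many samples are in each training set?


Each validation fold has 1425/3 = 475 samples. Training set = 1425 - 475 = 950.

950


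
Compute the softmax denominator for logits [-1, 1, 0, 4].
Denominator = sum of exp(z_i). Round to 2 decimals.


Denom = e^-1=0.3679 + e^1=2.7183 + e^0=1.0000 + e^4=54.5982. Sum = 58.6844, which rounds to 58.68.

58.68


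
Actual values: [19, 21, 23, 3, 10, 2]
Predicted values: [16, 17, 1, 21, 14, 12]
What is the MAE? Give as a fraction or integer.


MAE = (1/6) * (|19-16|=3 + |21-17|=4 + |23-1|=22 + |3-21|=18 + |10-14|=4 + |2-12|=10). Sum = 61. MAE = 61/6.

61/6


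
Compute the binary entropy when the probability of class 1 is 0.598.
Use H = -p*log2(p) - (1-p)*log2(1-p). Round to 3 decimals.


H = -0.598*log2(0.598) - 0.402*log2(0.402) = 0.972.

0.972


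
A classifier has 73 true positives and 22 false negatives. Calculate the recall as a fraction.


Recall = TP / (TP + FN) = 73 / 95 = 73/95.

73/95


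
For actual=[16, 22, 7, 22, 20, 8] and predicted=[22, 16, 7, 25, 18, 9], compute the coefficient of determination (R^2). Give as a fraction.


Mean(y) = 95/6. SS_res = 86. SS_tot = 1397/6. R^2 = 1 - 86/(1397/6) = 881/1397.

881/1397


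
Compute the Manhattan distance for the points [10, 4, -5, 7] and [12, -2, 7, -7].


d = sum of absolute differences: |10-12|=2 + |4--2|=6 + |-5-7|=12 + |7--7|=14 = 34.

34


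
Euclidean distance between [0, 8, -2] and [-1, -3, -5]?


d = sqrt(sum of squared differences). (0--1)^2=1, (8--3)^2=121, (-2--5)^2=9. Sum = 131.

sqrt(131)


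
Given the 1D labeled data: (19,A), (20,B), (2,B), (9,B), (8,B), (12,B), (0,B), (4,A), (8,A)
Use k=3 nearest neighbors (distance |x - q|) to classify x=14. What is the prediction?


Distances: |19-14|=5, |20-14|=6, |2-14|=12, |9-14|=5, |8-14|=6, |12-14|=2, |0-14|=14, |4-14|=10, |8-14|=6. 3 nearest: (12,B), (19,A), (9,B). Counts: {'B': 2, 'A': 1}. Majority class: B.

B


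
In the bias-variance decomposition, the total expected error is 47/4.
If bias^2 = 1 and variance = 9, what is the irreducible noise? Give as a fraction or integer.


Total error = bias^2 + variance + irreducible noise. So irreducible noise = 47/4 - 1 - 9 = 7/4.

7/4


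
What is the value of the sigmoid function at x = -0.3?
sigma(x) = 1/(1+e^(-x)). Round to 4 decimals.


sigma(-0.3) = 1/(1+e^(0.3)) = 1/(1+1.349859) = 1/2.349859 = 0.4256.

0.4256


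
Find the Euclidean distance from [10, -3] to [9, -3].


d = sqrt(sum of squared differences). (10-9)^2=1, (-3--3)^2=0. Sum = 1.

1


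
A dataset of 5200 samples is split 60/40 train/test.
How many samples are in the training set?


Test set = 5200 * 40% = 2080. Training set = 5200 - 2080 = 3120.

3120


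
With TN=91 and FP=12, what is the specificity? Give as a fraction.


Specificity = TN / (TN + FP) = 91 / 103 = 91/103.

91/103


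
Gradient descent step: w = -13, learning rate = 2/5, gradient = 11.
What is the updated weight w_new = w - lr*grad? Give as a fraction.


w_new = -13 - 2/5 * 11 = -13 - 22/5 = -87/5.

-87/5


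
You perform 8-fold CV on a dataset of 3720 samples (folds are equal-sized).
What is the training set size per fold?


Each validation fold has 3720/8 = 465 samples. Training set = 3720 - 465 = 3255.

3255


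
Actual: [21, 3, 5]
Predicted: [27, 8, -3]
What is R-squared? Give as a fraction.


Mean(y) = 29/3. SS_res = 125. SS_tot = 584/3. R^2 = 1 - 125/(584/3) = 209/584.

209/584


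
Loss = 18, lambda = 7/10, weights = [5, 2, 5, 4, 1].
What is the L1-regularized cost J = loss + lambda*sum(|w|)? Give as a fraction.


L1 norm = sum(|w|) = 17. J = 18 + 7/10 * 17 = 299/10.

299/10


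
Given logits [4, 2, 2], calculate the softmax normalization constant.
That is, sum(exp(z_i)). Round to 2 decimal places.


Denom = e^4=54.5982 + e^2=7.3891 + e^2=7.3891. Sum = 69.3764, which rounds to 69.38.

69.38


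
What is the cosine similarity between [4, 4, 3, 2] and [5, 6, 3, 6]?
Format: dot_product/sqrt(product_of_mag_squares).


dot = 65. |a|^2 = 45, |b|^2 = 106. cos = 65/sqrt(4770).

65/sqrt(4770)


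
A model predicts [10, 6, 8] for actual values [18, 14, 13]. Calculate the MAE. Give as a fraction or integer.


MAE = (1/3) * (|18-10|=8 + |14-6|=8 + |13-8|=5). Sum = 21. MAE = 7.

7


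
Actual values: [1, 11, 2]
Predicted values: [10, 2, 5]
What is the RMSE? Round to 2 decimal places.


MSE = 57.0000. RMSE = sqrt(57.0000) = 7.55.

7.55


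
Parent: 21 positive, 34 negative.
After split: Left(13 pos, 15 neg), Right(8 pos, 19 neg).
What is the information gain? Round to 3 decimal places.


H(parent) = 0.9593. H(left) = 0.9963, H(right) = 0.8767. Weighted = (28/55)*0.9963 + (27/55)*0.8767 = 0.9376. IG = 0.9593 - 0.9376 = 0.0217, which rounds to 0.022.

0.022


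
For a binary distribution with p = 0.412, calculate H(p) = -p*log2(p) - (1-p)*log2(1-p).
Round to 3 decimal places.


H = -0.412*log2(0.412) - 0.588*log2(0.588) = 0.978.

0.978


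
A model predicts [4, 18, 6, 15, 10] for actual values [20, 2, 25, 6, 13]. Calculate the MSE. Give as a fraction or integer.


MSE = (1/5) * ((20-4)^2=256 + (2-18)^2=256 + (25-6)^2=361 + (6-15)^2=81 + (13-10)^2=9). Sum = 963. MSE = 963/5.

963/5


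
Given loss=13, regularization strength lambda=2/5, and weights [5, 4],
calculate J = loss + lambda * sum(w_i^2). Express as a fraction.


L2 sq norm = sum(w^2) = 41. J = 13 + 2/5 * 41 = 147/5.

147/5


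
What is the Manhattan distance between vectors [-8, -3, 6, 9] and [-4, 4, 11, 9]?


d = sum of absolute differences: |-8--4|=4 + |-3-4|=7 + |6-11|=5 + |9-9|=0 = 16.

16


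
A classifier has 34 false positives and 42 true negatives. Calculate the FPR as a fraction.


FPR = FP / (FP + TN) = 34 / 76 = 17/38.

17/38


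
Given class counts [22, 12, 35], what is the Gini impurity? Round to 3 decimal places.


Total = 69. Proportions: 22/69, 12/69, 35/69. sum(p_i^2) = 0.3892. Gini = 1 - 0.3892 = 0.6108, which rounds to 0.611.

0.611


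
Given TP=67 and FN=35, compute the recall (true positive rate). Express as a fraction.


Recall = TP / (TP + FN) = 67 / 102 = 67/102.

67/102


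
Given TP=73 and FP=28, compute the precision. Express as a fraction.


Precision = TP / (TP + FP) = 73 / 101 = 73/101.

73/101


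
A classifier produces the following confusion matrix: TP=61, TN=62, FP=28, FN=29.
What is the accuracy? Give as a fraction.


Accuracy = (TP + TN) / (TP + TN + FP + FN) = (61 + 62) / 180 = 41/60.

41/60


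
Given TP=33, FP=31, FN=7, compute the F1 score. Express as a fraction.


Precision = 33/64 = 33/64. Recall = 33/40 = 33/40. F1 = 2*P*R/(P+R) = 33/52.

33/52


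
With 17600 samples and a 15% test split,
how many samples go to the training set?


Test set = 17600 * 15% = 2640. Training set = 17600 - 2640 = 14960.

14960


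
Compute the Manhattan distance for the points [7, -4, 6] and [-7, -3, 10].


d = sum of absolute differences: |7--7|=14 + |-4--3|=1 + |6-10|=4 = 19.

19


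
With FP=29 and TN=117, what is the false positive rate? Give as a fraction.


FPR = FP / (FP + TN) = 29 / 146 = 29/146.

29/146


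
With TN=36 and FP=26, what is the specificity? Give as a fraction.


Specificity = TN / (TN + FP) = 36 / 62 = 18/31.

18/31


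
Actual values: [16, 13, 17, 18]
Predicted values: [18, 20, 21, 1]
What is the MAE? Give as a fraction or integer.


MAE = (1/4) * (|16-18|=2 + |13-20|=7 + |17-21|=4 + |18-1|=17). Sum = 30. MAE = 15/2.

15/2


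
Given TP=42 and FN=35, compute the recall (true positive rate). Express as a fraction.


Recall = TP / (TP + FN) = 42 / 77 = 6/11.

6/11


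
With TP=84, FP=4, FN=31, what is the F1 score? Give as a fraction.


Precision = 84/88 = 21/22. Recall = 84/115 = 84/115. F1 = 2*P*R/(P+R) = 24/29.

24/29


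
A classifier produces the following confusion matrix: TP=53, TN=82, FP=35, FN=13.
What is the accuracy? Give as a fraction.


Accuracy = (TP + TN) / (TP + TN + FP + FN) = (53 + 82) / 183 = 45/61.

45/61


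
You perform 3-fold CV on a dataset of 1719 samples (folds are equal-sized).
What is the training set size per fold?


Each validation fold has 1719/3 = 573 samples. Training set = 1719 - 573 = 1146.

1146


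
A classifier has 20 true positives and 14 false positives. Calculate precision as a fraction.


Precision = TP / (TP + FP) = 20 / 34 = 10/17.

10/17


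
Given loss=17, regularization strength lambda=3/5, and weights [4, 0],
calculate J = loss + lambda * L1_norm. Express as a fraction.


L1 norm = sum(|w|) = 4. J = 17 + 3/5 * 4 = 97/5.

97/5


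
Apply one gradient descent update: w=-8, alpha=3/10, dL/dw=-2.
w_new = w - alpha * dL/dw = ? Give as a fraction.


w_new = -8 - 3/10 * -2 = -8 - -3/5 = -37/5.

-37/5


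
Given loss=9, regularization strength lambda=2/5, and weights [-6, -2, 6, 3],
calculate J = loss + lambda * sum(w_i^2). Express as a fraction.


L2 sq norm = sum(w^2) = 85. J = 9 + 2/5 * 85 = 43.

43


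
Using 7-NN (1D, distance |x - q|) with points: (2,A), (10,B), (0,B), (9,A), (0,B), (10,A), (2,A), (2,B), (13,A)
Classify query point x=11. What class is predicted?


Distances: |2-11|=9, |10-11|=1, |0-11|=11, |9-11|=2, |0-11|=11, |10-11|=1, |2-11|=9, |2-11|=9, |13-11|=2. 7 nearest: (10,A), (10,B), (9,A), (13,A), (2,A), (2,A), (2,B). Counts: {'A': 5, 'B': 2}. Majority class: A.

A


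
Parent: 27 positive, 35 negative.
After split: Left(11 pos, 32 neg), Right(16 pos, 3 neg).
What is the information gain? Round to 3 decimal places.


H(parent) = 0.9880. H(left) = 0.8204, H(right) = 0.6292. Weighted = (43/62)*0.8204 + (19/62)*0.6292 = 0.7618. IG = 0.9880 - 0.7618 = 0.2262, which rounds to 0.226.

0.226


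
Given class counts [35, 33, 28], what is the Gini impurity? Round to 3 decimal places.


Total = 96. Proportions: 35/96, 33/96, 28/96. sum(p_i^2) = 0.3362. Gini = 1 - 0.3362 = 0.6638, which rounds to 0.664.

0.664


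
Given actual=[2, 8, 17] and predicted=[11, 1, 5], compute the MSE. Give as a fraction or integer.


MSE = (1/3) * ((2-11)^2=81 + (8-1)^2=49 + (17-5)^2=144). Sum = 274. MSE = 274/3.

274/3


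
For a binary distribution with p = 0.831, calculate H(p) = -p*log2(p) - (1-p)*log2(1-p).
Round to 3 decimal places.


H = -0.831*log2(0.831) - 0.169*log2(0.169) = 0.655.

0.655


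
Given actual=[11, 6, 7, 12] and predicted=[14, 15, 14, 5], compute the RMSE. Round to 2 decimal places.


MSE = 47.0000. RMSE = sqrt(47.0000) = 6.86.

6.86


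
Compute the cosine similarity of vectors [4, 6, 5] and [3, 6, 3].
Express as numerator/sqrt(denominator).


dot = 63. |a|^2 = 77, |b|^2 = 54. cos = 63/sqrt(4158).

63/sqrt(4158)


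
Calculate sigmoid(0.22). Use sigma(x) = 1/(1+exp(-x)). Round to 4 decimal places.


sigma(0.22) = 1/(1+e^(-0.22)) = 1/(1+0.802519) = 1/1.802519 = 0.5548.

0.5548


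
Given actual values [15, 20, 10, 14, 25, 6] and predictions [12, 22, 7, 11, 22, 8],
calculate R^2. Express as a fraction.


Mean(y) = 15. SS_res = 44. SS_tot = 232. R^2 = 1 - 44/(232) = 47/58.

47/58


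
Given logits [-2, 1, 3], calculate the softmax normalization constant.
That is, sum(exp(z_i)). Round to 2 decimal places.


Denom = e^-2=0.1353 + e^1=2.7183 + e^3=20.0855. Sum = 22.9391, which rounds to 22.94.

22.94


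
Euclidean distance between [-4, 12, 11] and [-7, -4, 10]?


d = sqrt(sum of squared differences). (-4--7)^2=9, (12--4)^2=256, (11-10)^2=1. Sum = 266.

sqrt(266)


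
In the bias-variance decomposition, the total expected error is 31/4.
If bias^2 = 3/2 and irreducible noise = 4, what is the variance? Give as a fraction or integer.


Total error = bias^2 + variance + irreducible noise. So variance = 31/4 - 3/2 - 4 = 9/4.

9/4


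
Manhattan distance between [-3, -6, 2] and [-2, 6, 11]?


d = sum of absolute differences: |-3--2|=1 + |-6-6|=12 + |2-11|=9 = 22.

22


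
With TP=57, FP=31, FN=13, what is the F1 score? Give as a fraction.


Precision = 57/88 = 57/88. Recall = 57/70 = 57/70. F1 = 2*P*R/(P+R) = 57/79.

57/79


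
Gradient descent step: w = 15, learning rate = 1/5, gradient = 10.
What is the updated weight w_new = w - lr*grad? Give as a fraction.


w_new = 15 - 1/5 * 10 = 15 - 2 = 13.

13


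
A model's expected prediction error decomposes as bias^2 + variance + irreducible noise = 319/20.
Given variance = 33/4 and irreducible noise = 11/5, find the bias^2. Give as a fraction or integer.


Total error = bias^2 + variance + irreducible noise. So bias^2 = 319/20 - 33/4 - 11/5 = 11/2.

11/2


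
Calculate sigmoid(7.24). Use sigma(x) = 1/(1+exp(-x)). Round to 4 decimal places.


sigma(7.24) = 1/(1+e^(-7.24)) = 1/(1+0.000717) = 1/1.000717 = 0.9993.

0.9993


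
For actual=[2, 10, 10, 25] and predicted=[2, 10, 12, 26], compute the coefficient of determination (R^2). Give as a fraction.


Mean(y) = 47/4. SS_res = 5. SS_tot = 1107/4. R^2 = 1 - 5/(1107/4) = 1087/1107.

1087/1107


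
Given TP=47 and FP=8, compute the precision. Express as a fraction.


Precision = TP / (TP + FP) = 47 / 55 = 47/55.

47/55


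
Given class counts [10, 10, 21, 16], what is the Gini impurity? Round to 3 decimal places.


Total = 57. Proportions: 10/57, 10/57, 21/57, 16/57. sum(p_i^2) = 0.2761. Gini = 1 - 0.2761 = 0.7239, which rounds to 0.724.

0.724


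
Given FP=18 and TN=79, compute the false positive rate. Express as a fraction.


FPR = FP / (FP + TN) = 18 / 97 = 18/97.

18/97


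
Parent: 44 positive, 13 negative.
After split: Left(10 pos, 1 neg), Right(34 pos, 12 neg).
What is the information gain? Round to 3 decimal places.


H(parent) = 0.7746. H(left) = 0.4395, H(right) = 0.8281. Weighted = (11/57)*0.4395 + (46/57)*0.8281 = 0.7531. IG = 0.7746 - 0.7531 = 0.0215, which rounds to 0.022.

0.022


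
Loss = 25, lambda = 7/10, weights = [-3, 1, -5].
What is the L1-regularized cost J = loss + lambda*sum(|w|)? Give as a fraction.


L1 norm = sum(|w|) = 9. J = 25 + 7/10 * 9 = 313/10.

313/10


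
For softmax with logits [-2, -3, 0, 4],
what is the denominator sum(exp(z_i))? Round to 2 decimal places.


Denom = e^-2=0.1353 + e^-3=0.0498 + e^0=1.0000 + e^4=54.5982. Sum = 55.7833, which rounds to 55.78.

55.78


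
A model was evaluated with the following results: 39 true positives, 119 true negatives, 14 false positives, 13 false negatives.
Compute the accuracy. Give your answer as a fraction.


Accuracy = (TP + TN) / (TP + TN + FP + FN) = (39 + 119) / 185 = 158/185.

158/185


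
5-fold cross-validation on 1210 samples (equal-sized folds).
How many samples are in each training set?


Each validation fold has 1210/5 = 242 samples. Training set = 1210 - 242 = 968.

968


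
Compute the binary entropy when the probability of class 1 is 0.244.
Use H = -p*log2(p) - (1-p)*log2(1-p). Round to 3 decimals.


H = -0.244*log2(0.244) - 0.756*log2(0.756) = 0.802.

0.802


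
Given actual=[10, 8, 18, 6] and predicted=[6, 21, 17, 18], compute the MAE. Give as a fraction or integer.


MAE = (1/4) * (|10-6|=4 + |8-21|=13 + |18-17|=1 + |6-18|=12). Sum = 30. MAE = 15/2.

15/2


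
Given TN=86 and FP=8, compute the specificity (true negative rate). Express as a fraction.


Specificity = TN / (TN + FP) = 86 / 94 = 43/47.

43/47


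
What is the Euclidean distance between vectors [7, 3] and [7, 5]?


d = sqrt(sum of squared differences). (7-7)^2=0, (3-5)^2=4. Sum = 4.

2


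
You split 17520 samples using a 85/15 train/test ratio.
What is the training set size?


Test set = 17520 * 15% = 2628. Training set = 17520 - 2628 = 14892.

14892


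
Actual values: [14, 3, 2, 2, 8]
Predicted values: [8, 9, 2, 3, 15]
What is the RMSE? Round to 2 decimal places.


MSE = 24.4000. RMSE = sqrt(24.4000) = 4.94.

4.94


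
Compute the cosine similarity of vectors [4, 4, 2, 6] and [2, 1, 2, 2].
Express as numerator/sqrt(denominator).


dot = 28. |a|^2 = 72, |b|^2 = 13. cos = 28/sqrt(936).

28/sqrt(936)


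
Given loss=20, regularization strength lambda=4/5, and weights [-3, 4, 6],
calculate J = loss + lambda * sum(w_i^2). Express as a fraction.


L2 sq norm = sum(w^2) = 61. J = 20 + 4/5 * 61 = 344/5.

344/5


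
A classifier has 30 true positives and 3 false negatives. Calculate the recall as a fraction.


Recall = TP / (TP + FN) = 30 / 33 = 10/11.

10/11


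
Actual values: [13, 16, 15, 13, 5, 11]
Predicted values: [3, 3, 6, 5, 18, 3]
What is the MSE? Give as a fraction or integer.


MSE = (1/6) * ((13-3)^2=100 + (16-3)^2=169 + (15-6)^2=81 + (13-5)^2=64 + (5-18)^2=169 + (11-3)^2=64). Sum = 647. MSE = 647/6.

647/6


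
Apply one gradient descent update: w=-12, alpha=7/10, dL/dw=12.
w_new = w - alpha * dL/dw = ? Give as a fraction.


w_new = -12 - 7/10 * 12 = -12 - 42/5 = -102/5.

-102/5


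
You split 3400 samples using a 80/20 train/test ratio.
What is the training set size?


Test set = 3400 * 20% = 680. Training set = 3400 - 680 = 2720.

2720


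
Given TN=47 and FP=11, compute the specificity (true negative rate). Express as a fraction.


Specificity = TN / (TN + FP) = 47 / 58 = 47/58.

47/58


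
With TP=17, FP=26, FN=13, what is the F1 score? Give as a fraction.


Precision = 17/43 = 17/43. Recall = 17/30 = 17/30. F1 = 2*P*R/(P+R) = 34/73.

34/73


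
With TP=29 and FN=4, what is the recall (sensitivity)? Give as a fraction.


Recall = TP / (TP + FN) = 29 / 33 = 29/33.

29/33


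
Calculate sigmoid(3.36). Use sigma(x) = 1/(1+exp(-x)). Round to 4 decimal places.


sigma(3.36) = 1/(1+e^(-3.36)) = 1/(1+0.034735) = 1/1.034735 = 0.9664.

0.9664


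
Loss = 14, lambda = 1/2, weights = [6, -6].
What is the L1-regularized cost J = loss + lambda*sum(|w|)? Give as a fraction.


L1 norm = sum(|w|) = 12. J = 14 + 1/2 * 12 = 20.

20


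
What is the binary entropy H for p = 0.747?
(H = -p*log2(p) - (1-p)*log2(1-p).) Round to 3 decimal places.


H = -0.747*log2(0.747) - 0.253*log2(0.253) = 0.816.

0.816


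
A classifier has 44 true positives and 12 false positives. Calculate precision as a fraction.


Precision = TP / (TP + FP) = 44 / 56 = 11/14.

11/14


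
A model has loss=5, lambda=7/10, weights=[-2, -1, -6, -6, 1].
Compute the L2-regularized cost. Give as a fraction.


L2 sq norm = sum(w^2) = 78. J = 5 + 7/10 * 78 = 298/5.

298/5


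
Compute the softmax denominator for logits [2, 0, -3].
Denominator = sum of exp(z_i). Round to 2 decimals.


Denom = e^2=7.3891 + e^0=1.0000 + e^-3=0.0498. Sum = 8.4389, which rounds to 8.44.

8.44


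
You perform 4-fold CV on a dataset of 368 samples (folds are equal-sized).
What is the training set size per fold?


Each validation fold has 368/4 = 92 samples. Training set = 368 - 92 = 276.

276


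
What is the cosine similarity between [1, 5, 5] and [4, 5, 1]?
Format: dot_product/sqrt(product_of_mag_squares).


dot = 34. |a|^2 = 51, |b|^2 = 42. cos = 34/sqrt(2142).

34/sqrt(2142)


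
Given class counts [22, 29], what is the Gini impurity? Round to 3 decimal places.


Total = 51. Proportions: 22/51, 29/51. sum(p_i^2) = 0.5094. Gini = 1 - 0.5094 = 0.4906, which rounds to 0.491.

0.491


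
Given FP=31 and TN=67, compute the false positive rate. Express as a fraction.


FPR = FP / (FP + TN) = 31 / 98 = 31/98.

31/98


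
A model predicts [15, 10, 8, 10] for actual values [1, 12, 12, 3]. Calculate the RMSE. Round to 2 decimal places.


MSE = 66.2500. RMSE = sqrt(66.2500) = 8.14.

8.14


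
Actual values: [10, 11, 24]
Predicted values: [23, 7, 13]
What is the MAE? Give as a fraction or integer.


MAE = (1/3) * (|10-23|=13 + |11-7|=4 + |24-13|=11). Sum = 28. MAE = 28/3.

28/3


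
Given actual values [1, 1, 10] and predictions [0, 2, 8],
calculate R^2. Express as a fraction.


Mean(y) = 4. SS_res = 6. SS_tot = 54. R^2 = 1 - 6/(54) = 8/9.

8/9


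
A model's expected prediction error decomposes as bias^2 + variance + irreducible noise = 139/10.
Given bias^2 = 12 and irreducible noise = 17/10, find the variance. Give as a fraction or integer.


Total error = bias^2 + variance + irreducible noise. So variance = 139/10 - 12 - 17/10 = 1/5.

1/5


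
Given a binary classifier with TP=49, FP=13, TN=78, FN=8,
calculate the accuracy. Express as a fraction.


Accuracy = (TP + TN) / (TP + TN + FP + FN) = (49 + 78) / 148 = 127/148.

127/148


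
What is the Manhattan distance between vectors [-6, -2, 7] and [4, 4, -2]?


d = sum of absolute differences: |-6-4|=10 + |-2-4|=6 + |7--2|=9 = 25.

25


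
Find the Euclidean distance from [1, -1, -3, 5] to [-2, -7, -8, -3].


d = sqrt(sum of squared differences). (1--2)^2=9, (-1--7)^2=36, (-3--8)^2=25, (5--3)^2=64. Sum = 134.

sqrt(134)


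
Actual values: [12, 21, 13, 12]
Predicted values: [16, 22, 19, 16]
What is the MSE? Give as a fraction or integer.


MSE = (1/4) * ((12-16)^2=16 + (21-22)^2=1 + (13-19)^2=36 + (12-16)^2=16). Sum = 69. MSE = 69/4.

69/4


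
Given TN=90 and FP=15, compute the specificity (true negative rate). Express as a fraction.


Specificity = TN / (TN + FP) = 90 / 105 = 6/7.

6/7


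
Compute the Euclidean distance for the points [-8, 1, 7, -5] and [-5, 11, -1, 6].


d = sqrt(sum of squared differences). (-8--5)^2=9, (1-11)^2=100, (7--1)^2=64, (-5-6)^2=121. Sum = 294.

sqrt(294)


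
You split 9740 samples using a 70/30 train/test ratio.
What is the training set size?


Test set = 9740 * 30% = 2922. Training set = 9740 - 2922 = 6818.

6818


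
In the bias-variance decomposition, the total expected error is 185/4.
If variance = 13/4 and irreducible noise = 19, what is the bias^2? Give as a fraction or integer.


Total error = bias^2 + variance + irreducible noise. So bias^2 = 185/4 - 13/4 - 19 = 24.

24


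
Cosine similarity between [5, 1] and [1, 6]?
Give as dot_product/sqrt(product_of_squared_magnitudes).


dot = 11. |a|^2 = 26, |b|^2 = 37. cos = 11/sqrt(962).

11/sqrt(962)


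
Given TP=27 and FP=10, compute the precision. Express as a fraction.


Precision = TP / (TP + FP) = 27 / 37 = 27/37.

27/37


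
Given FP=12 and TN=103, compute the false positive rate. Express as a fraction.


FPR = FP / (FP + TN) = 12 / 115 = 12/115.

12/115


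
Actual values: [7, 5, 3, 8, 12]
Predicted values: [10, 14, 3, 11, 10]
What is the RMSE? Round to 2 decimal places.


MSE = 20.6000. RMSE = sqrt(20.6000) = 4.54.

4.54


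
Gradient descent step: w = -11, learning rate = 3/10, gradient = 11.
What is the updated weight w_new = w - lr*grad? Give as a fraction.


w_new = -11 - 3/10 * 11 = -11 - 33/10 = -143/10.

-143/10


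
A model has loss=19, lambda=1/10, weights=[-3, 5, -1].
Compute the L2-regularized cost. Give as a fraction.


L2 sq norm = sum(w^2) = 35. J = 19 + 1/10 * 35 = 45/2.

45/2


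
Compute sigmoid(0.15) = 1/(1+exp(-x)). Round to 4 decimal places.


sigma(0.15) = 1/(1+e^(-0.15)) = 1/(1+0.860708) = 1/1.860708 = 0.5374.

0.5374


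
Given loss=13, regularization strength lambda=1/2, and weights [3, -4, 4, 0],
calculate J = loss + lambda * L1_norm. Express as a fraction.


L1 norm = sum(|w|) = 11. J = 13 + 1/2 * 11 = 37/2.

37/2


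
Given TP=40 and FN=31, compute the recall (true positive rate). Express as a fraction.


Recall = TP / (TP + FN) = 40 / 71 = 40/71.

40/71


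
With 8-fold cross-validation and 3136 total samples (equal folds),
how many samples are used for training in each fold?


Each validation fold has 3136/8 = 392 samples. Training set = 3136 - 392 = 2744.

2744


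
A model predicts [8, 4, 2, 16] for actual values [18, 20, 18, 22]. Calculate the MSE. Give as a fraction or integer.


MSE = (1/4) * ((18-8)^2=100 + (20-4)^2=256 + (18-2)^2=256 + (22-16)^2=36). Sum = 648. MSE = 162.

162


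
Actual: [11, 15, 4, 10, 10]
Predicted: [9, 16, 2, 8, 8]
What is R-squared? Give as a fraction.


Mean(y) = 10. SS_res = 17. SS_tot = 62. R^2 = 1 - 17/(62) = 45/62.

45/62


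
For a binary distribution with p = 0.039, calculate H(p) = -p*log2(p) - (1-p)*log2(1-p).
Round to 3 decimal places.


H = -0.039*log2(0.039) - 0.961*log2(0.961) = 0.238.

0.238


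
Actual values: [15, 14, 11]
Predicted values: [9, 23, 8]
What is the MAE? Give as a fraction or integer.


MAE = (1/3) * (|15-9|=6 + |14-23|=9 + |11-8|=3). Sum = 18. MAE = 6.

6


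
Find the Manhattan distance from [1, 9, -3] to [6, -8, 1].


d = sum of absolute differences: |1-6|=5 + |9--8|=17 + |-3-1|=4 = 26.

26


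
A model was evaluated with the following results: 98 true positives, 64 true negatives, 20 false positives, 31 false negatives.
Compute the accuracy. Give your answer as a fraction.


Accuracy = (TP + TN) / (TP + TN + FP + FN) = (98 + 64) / 213 = 54/71.

54/71


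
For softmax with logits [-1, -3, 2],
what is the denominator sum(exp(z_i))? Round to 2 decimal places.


Denom = e^-1=0.3679 + e^-3=0.0498 + e^2=7.3891. Sum = 7.8068, which rounds to 7.81.

7.81


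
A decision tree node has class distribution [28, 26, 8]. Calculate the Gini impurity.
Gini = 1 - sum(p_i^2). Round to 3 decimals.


Total = 62. Proportions: 28/62, 26/62, 8/62. sum(p_i^2) = 0.3965. Gini = 1 - 0.3965 = 0.6035, which rounds to 0.604.

0.604


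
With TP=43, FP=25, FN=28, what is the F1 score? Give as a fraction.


Precision = 43/68 = 43/68. Recall = 43/71 = 43/71. F1 = 2*P*R/(P+R) = 86/139.

86/139


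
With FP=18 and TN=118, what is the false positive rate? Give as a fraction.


FPR = FP / (FP + TN) = 18 / 136 = 9/68.

9/68


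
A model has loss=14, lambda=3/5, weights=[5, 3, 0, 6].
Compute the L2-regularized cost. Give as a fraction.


L2 sq norm = sum(w^2) = 70. J = 14 + 3/5 * 70 = 56.

56


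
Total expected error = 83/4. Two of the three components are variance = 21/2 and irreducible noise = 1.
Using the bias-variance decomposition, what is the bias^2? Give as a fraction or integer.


Total error = bias^2 + variance + irreducible noise. So bias^2 = 83/4 - 21/2 - 1 = 37/4.

37/4
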